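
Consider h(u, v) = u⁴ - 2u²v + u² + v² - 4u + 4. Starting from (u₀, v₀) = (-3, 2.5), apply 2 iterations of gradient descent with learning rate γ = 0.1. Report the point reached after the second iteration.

∇h = (4u³ - 4uv + 2u - 4, -2u² + 2v)
Step 1: at (-3, 2.5), ∇h = (-88, -13) → (-3, 2.5) − 0.1·(-88, -13) = (5.8, 3.8)
Step 2: at (5.8, 3.8), ∇h = (699.888, -59.68) → (5.8, 3.8) − 0.1·(699.888, -59.68) = (-64.1888, 9.768)

(-64.1888, 9.768)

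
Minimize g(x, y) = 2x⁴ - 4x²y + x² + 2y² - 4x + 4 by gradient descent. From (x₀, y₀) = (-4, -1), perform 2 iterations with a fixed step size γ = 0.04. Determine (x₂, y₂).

∇g = (8x³ - 8xy + 2x - 4, -4x² + 4y)
Step 1: at (-4, -1), ∇g = (-556, -68) → (-4, -1) − 0.04·(-556, -68) = (18.24, 1.72)
Step 2: at (18.24, 1.72), ∇g = (48328.731392, -1323.9104) → (18.24, 1.72) − 0.04·(48328.731392, -1323.9104) = (-1914.90925568, 54.676416)

(-1914.90925568, 54.676416)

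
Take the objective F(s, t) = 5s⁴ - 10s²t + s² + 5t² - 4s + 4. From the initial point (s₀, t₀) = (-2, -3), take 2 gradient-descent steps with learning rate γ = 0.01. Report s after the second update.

∇F = (20s³ - 20st + 2s - 4, -10s² + 10t)
(s₁, t₁) = (-2, -3) − 0.01·(-288, -70) = (0.88, -2.3)
(s₂, t₂) = (0.88, -2.3) − 0.01·(51.86944, -30.744) = (0.3613056, -1.99256)
s = 0.3613056

0.3613056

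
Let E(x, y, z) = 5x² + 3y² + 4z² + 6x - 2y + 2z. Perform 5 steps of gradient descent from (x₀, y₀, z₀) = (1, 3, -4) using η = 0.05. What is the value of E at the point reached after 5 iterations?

∇E = (10x + 6, 6y - 2, 8z + 2)
Step 1: at (1, 3, -4), ∇E = (16, 16, -30) → (1, 3, -4) − 0.05·(16, 16, -30) = (0.2, 2.2, -2.5)
Step 2: at (0.2, 2.2, -2.5), ∇E = (8, 11.2, -18) → (0.2, 2.2, -2.5) − 0.05·(8, 11.2, -18) = (-0.2, 1.64, -1.6)
Step 3: at (-0.2, 1.64, -1.6), ∇E = (4, 7.84, -10.8) → (-0.2, 1.64, -1.6) − 0.05·(4, 7.84, -10.8) = (-0.4, 1.248, -1.06)
Step 4: at (-0.4, 1.248, -1.06), ∇E = (2, 5.488, -6.48) → (-0.4, 1.248, -1.06) − 0.05·(2, 5.488, -6.48) = (-0.5, 0.9736, -0.736)
Step 5: at (-0.5, 0.9736, -0.736), ∇E = (1, 3.8416, -3.888) → (-0.5, 0.9736, -0.736) − 0.05·(1, 3.8416, -3.888) = (-0.55, 0.78152, -0.5416)
E(-0.55, 0.78152, -0.5416) = -1.4280972288

-1.4280972288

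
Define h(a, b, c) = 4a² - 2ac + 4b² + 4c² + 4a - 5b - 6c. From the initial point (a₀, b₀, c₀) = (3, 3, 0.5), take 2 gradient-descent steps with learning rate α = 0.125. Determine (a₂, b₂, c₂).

∇h = (8a - 2c + 4, 8b - 5, -2a + 8c - 6)
Step 1: at (3, 3, 0.5), ∇h = (27, 19, -8) → (3, 3, 0.5) − 0.125·(27, 19, -8) = (-0.375, 0.625, 1.5)
Step 2: at (-0.375, 0.625, 1.5), ∇h = (-2, 0, 6.75) → (-0.375, 0.625, 1.5) − 0.125·(-2, 0, 6.75) = (-0.125, 0.625, 0.65625)

(-0.125, 0.625, 0.65625)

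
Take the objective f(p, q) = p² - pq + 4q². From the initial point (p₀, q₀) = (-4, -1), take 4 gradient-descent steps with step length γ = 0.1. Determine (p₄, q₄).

(-1.8, -0.2925)

∇f = (2p - q, -p + 8q)
(p₁, q₁) = (-4, -1) − 0.1·(-7, -4) = (-3.3, -0.6)
(p₂, q₂) = (-3.3, -0.6) − 0.1·(-6, -1.5) = (-2.7, -0.45)
(p₃, q₃) = (-2.7, -0.45) − 0.1·(-4.95, -0.9) = (-2.205, -0.36)
(p₄, q₄) = (-2.205, -0.36) − 0.1·(-4.05, -0.675) = (-1.8, -0.2925)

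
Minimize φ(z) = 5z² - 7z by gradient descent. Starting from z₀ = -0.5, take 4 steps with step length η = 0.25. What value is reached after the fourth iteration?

-5.375

φ′(z) = 10z - 7
z₁ = -0.5 − 0.25·(-12) = 2.5
z₂ = 2.5 − 0.25·18 = -2
z₃ = -2 − 0.25·(-27) = 4.75
z₄ = 4.75 − 0.25·40.5 = -5.375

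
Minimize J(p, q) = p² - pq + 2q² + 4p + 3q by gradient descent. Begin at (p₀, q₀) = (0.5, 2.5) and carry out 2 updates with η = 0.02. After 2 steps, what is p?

∇J = (2p - q + 4, -p + 4q + 3)
Step 1: at (0.5, 2.5), ∇J = (2.5, 12.5) → (0.5, 2.5) − 0.02·(2.5, 12.5) = (0.45, 2.25)
Step 2: at (0.45, 2.25), ∇J = (2.65, 11.55) → (0.45, 2.25) − 0.02·(2.65, 11.55) = (0.397, 2.019)
p = 0.397

0.397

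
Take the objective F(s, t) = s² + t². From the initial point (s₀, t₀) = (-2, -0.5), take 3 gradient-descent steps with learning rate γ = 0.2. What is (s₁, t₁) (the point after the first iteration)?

(-1.2, -0.3)

∇F = (2s, 2t)
(s₁, t₁) = (-2, -0.5) − 0.2·(-4, -1) = (-1.2, -0.3)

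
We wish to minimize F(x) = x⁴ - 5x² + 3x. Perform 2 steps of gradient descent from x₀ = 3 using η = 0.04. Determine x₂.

F′(x) = 4x³ - 10x + 3
Step 1: F′(3) = 81; x₁ = 3 − 0.04·81 = -0.24
Step 2: F′(-0.24) = 5.344704; x₂ = -0.24 − 0.04·5.344704 = -0.45378816

-0.45378816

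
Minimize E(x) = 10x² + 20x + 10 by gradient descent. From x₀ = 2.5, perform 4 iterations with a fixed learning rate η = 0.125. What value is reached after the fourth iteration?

16.71875

E′(x) = 20x + 20
Step 1: E′(2.5) = 70; x₁ = 2.5 − 0.125·70 = -6.25
Step 2: E′(-6.25) = -105; x₂ = -6.25 − 0.125·(-105) = 6.875
Step 3: E′(6.875) = 157.5; x₃ = 6.875 − 0.125·157.5 = -12.8125
Step 4: E′(-12.8125) = -236.25; x₄ = -12.8125 − 0.125·(-236.25) = 16.71875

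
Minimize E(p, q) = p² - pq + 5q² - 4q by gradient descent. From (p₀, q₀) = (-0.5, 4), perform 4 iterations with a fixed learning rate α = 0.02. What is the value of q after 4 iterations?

∇E = (2p - q, -p + 10q - 4)
(p₁, q₁) = (-0.5, 4) − 0.02·(-5, 36.5) = (-0.4, 3.27)
(p₂, q₂) = (-0.4, 3.27) − 0.02·(-4.07, 29.1) = (-0.3186, 2.688)
(p₃, q₃) = (-0.3186, 2.688) − 0.02·(-3.3252, 23.1986) = (-0.252096, 2.224028)
(p₄, q₄) = (-0.252096, 2.224028) − 0.02·(-2.72822, 18.492376) = (-0.1975316, 1.85418048)
q = 1.85418048

1.85418048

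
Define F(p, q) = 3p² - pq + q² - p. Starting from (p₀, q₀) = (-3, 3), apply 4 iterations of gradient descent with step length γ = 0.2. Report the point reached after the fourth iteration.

∇F = (6p - q - 1, -p + 2q)
Step 1: at (-3, 3), ∇F = (-22, 9) → (-3, 3) − 0.2·(-22, 9) = (1.4, 1.2)
Step 2: at (1.4, 1.2), ∇F = (6.2, 1) → (1.4, 1.2) − 0.2·(6.2, 1) = (0.16, 1)
Step 3: at (0.16, 1), ∇F = (-1.04, 1.84) → (0.16, 1) − 0.2·(-1.04, 1.84) = (0.368, 0.632)
Step 4: at (0.368, 0.632), ∇F = (0.576, 0.896) → (0.368, 0.632) − 0.2·(0.576, 0.896) = (0.2528, 0.4528)

(0.2528, 0.4528)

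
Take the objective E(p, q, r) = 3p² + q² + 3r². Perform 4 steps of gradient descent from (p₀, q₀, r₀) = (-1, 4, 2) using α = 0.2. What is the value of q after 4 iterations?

∇E = (6p, 2q, 6r)
Step 1: at (-1, 4, 2), ∇E = (-6, 8, 12) → (-1, 4, 2) − 0.2·(-6, 8, 12) = (0.2, 2.4, -0.4)
Step 2: at (0.2, 2.4, -0.4), ∇E = (1.2, 4.8, -2.4) → (0.2, 2.4, -0.4) − 0.2·(1.2, 4.8, -2.4) = (-0.04, 1.44, 0.08)
Step 3: at (-0.04, 1.44, 0.08), ∇E = (-0.24, 2.88, 0.48) → (-0.04, 1.44, 0.08) − 0.2·(-0.24, 2.88, 0.48) = (0.008, 0.864, -0.016)
Step 4: at (0.008, 0.864, -0.016), ∇E = (0.048, 1.728, -0.096) → (0.008, 0.864, -0.016) − 0.2·(0.048, 1.728, -0.096) = (-0.0016, 0.5184, 0.0032)
q = 0.5184

0.5184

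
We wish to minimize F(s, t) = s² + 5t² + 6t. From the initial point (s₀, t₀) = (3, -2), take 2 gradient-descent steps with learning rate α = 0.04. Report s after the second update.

∇F = (2s, 10t + 6)
(s₁, t₁) = (3, -2) − 0.04·(6, -14) = (2.76, -1.44)
(s₂, t₂) = (2.76, -1.44) − 0.04·(5.52, -8.4) = (2.5392, -1.104)
s = 2.5392

2.5392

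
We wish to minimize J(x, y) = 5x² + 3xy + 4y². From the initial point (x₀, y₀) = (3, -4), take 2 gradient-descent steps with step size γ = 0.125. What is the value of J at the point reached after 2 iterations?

∇J = (10x + 3y, 3x + 8y)
(x₁, y₁) = (3, -4) − 0.125·(18, -23) = (0.75, -1.125)
(x₂, y₂) = (0.75, -1.125) − 0.125·(4.125, -6.75) = (0.234375, -0.28125)
J(0.234375, -0.28125) = 0.393310546875

0.393310546875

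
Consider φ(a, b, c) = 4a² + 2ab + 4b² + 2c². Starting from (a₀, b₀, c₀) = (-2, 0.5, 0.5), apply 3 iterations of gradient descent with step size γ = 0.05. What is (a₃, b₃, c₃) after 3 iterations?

(-0.5225, 0.335, 0.256)

∇φ = (8a + 2b, 2a + 8b, 4c)
Step 1: at (-2, 0.5, 0.5), ∇φ = (-15, 0, 2) → (-2, 0.5, 0.5) − 0.05·(-15, 0, 2) = (-1.25, 0.5, 0.4)
Step 2: at (-1.25, 0.5, 0.4), ∇φ = (-9, 1.5, 1.6) → (-1.25, 0.5, 0.4) − 0.05·(-9, 1.5, 1.6) = (-0.8, 0.425, 0.32)
Step 3: at (-0.8, 0.425, 0.32), ∇φ = (-5.55, 1.8, 1.28) → (-0.8, 0.425, 0.32) − 0.05·(-5.55, 1.8, 1.28) = (-0.5225, 0.335, 0.256)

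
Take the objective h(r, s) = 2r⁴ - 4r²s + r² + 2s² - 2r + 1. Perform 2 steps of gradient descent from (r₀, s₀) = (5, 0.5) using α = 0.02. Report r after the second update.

494.55337216

∇h = (8r³ - 8rs + 2r - 2, -4r² + 4s)
Step 1: at (5, 0.5), ∇h = (988, -98) → (5, 0.5) − 0.02·(988, -98) = (-14.76, 2.46)
Step 2: at (-14.76, 2.46), ∇h = (-25465.668608, -861.5904) → (-14.76, 2.46) − 0.02·(-25465.668608, -861.5904) = (494.55337216, 19.691808)
r = 494.55337216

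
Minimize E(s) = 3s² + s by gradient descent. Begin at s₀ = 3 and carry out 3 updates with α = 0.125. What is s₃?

E′(s) = 6s + 1
s₁ = 3 − 0.125·19 = 0.625
s₂ = 0.625 − 0.125·4.75 = 0.03125
s₃ = 0.03125 − 0.125·1.1875 = -0.1171875

-0.1171875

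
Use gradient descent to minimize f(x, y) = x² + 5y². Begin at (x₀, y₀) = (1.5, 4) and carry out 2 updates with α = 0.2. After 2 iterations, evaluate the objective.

80.2916

∇f = (2x, 10y)
Step 1: at (1.5, 4), ∇f = (3, 40) → (1.5, 4) − 0.2·(3, 40) = (0.9, -4)
Step 2: at (0.9, -4), ∇f = (1.8, -40) → (0.9, -4) − 0.2·(1.8, -40) = (0.54, 4)
f(0.54, 4) = 80.2916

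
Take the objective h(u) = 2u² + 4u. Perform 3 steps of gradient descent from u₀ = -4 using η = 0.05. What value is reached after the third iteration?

-2.536

h′(u) = 4u + 4
Step 1: h′(-4) = -12; u₁ = -4 − 0.05·(-12) = -3.4
Step 2: h′(-3.4) = -9.6; u₂ = -3.4 − 0.05·(-9.6) = -2.92
Step 3: h′(-2.92) = -7.68; u₃ = -2.92 − 0.05·(-7.68) = -2.536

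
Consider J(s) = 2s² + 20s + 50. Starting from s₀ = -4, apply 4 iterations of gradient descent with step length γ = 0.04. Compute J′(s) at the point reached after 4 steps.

J′(s) = 4s + 20
s₁ = -4 − 0.04·4 = -4.16
s₂ = -4.16 − 0.04·3.36 = -4.2944
s₃ = -4.2944 − 0.04·2.8224 = -4.407296
s₄ = -4.407296 − 0.04·2.370816 = -4.50212864
J′(s) at (-4.50212864) = 1.99148544

1.99148544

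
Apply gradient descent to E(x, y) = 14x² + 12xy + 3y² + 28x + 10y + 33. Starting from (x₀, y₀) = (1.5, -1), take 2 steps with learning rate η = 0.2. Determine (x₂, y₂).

∇E = (28x + 12y + 28, 12x + 6y + 10)
(x₁, y₁) = (1.5, -1) − 0.2·(58, 22) = (-10.1, -5.4)
(x₂, y₂) = (-10.1, -5.4) − 0.2·(-319.6, -143.6) = (53.82, 23.32)

(53.82, 23.32)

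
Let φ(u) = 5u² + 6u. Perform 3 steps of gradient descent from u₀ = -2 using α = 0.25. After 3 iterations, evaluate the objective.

φ′(u) = 10u + 6
u₁ = -2 − 0.25·(-14) = 1.5
u₂ = 1.5 − 0.25·21 = -3.75
u₃ = -3.75 − 0.25·(-31.5) = 4.125
φ(4.125) = 109.828125

109.828125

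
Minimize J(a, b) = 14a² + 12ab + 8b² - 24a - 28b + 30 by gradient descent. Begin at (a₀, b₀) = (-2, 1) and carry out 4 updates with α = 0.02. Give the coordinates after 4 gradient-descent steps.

∇J = (28a + 12b - 24, 12a + 16b - 28)
Step 1: at (-2, 1), ∇J = (-68, -36) → (-2, 1) − 0.02·(-68, -36) = (-0.64, 1.72)
Step 2: at (-0.64, 1.72), ∇J = (-21.28, -8.16) → (-0.64, 1.72) − 0.02·(-21.28, -8.16) = (-0.2144, 1.8832)
Step 3: at (-0.2144, 1.8832), ∇J = (-7.4048, -0.4416) → (-0.2144, 1.8832) − 0.02·(-7.4048, -0.4416) = (-0.066304, 1.892032)
Step 4: at (-0.066304, 1.892032), ∇J = (-3.152128, 1.476864) → (-0.066304, 1.892032) − 0.02·(-3.152128, 1.476864) = (-0.00326144, 1.86249472)

(-0.00326144, 1.86249472)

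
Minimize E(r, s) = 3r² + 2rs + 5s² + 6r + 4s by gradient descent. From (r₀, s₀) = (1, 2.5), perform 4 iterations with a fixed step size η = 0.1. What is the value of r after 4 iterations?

-0.8912

∇E = (6r + 2s + 6, 2r + 10s + 4)
Step 1: at (1, 2.5), ∇E = (17, 31) → (1, 2.5) − 0.1·(17, 31) = (-0.7, -0.6)
Step 2: at (-0.7, -0.6), ∇E = (0.6, -3.4) → (-0.7, -0.6) − 0.1·(0.6, -3.4) = (-0.76, -0.26)
Step 3: at (-0.76, -0.26), ∇E = (0.92, -0.12) → (-0.76, -0.26) − 0.1·(0.92, -0.12) = (-0.852, -0.248)
Step 4: at (-0.852, -0.248), ∇E = (0.392, -0.184) → (-0.852, -0.248) − 0.1·(0.392, -0.184) = (-0.8912, -0.2296)
r = -0.8912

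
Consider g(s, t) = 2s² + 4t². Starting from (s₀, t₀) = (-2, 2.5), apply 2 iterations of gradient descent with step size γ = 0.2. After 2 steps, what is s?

-0.08

∇g = (4s, 8t)
(s₁, t₁) = (-2, 2.5) − 0.2·(-8, 20) = (-0.4, -1.5)
(s₂, t₂) = (-0.4, -1.5) − 0.2·(-1.6, -12) = (-0.08, 0.9)
s = -0.08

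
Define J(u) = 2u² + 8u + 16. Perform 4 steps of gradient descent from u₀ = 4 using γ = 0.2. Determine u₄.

-1.9904

J′(u) = 4u + 8
Step 1: J′(4) = 24; u₁ = 4 − 0.2·24 = -0.8
Step 2: J′(-0.8) = 4.8; u₂ = -0.8 − 0.2·4.8 = -1.76
Step 3: J′(-1.76) = 0.96; u₃ = -1.76 − 0.2·0.96 = -1.952
Step 4: J′(-1.952) = 0.192; u₄ = -1.952 − 0.2·0.192 = -1.9904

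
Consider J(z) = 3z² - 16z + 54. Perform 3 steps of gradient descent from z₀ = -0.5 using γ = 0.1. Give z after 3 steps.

2.464

J′(z) = 6z - 16
z₁ = -0.5 − 0.1·(-19) = 1.4
z₂ = 1.4 − 0.1·(-7.6) = 2.16
z₃ = 2.16 − 0.1·(-3.04) = 2.464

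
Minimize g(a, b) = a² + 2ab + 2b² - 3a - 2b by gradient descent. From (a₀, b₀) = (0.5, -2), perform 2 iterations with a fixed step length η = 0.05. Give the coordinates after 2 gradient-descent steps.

∇g = (2a + 2b - 3, 2a + 4b - 2)
(a₁, b₁) = (0.5, -2) − 0.05·(-6, -9) = (0.8, -1.55)
(a₂, b₂) = (0.8, -1.55) − 0.05·(-4.5, -6.6) = (1.025, -1.22)

(1.025, -1.22)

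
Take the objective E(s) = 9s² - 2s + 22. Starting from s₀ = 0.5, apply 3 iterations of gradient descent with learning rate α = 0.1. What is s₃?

E′(s) = 18s - 2
s₁ = 0.5 − 0.1·7 = -0.2
s₂ = -0.2 − 0.1·(-5.6) = 0.36
s₃ = 0.36 − 0.1·4.48 = -0.088

-0.088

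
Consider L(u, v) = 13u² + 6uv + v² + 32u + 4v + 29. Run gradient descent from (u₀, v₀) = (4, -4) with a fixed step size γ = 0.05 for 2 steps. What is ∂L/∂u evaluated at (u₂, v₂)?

16.56

∇L = (26u + 6v + 32, 6u + 2v + 4)
Step 1: at (4, -4), ∇L = (112, 20) → (4, -4) − 0.05·(112, 20) = (-1.6, -5)
Step 2: at (-1.6, -5), ∇L = (-39.6, -15.6) → (-1.6, -5) − 0.05·(-39.6, -15.6) = (0.38, -4.22)
∂L/∂u at (0.38, -4.22) = 16.56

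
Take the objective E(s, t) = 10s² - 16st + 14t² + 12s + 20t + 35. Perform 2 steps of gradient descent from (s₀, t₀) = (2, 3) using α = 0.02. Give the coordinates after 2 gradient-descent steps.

∇E = (20s - 16t + 12, -16s + 28t + 20)
Step 1: at (2, 3), ∇E = (4, 72) → (2, 3) − 0.02·(4, 72) = (1.92, 1.56)
Step 2: at (1.92, 1.56), ∇E = (25.44, 32.96) → (1.92, 1.56) − 0.02·(25.44, 32.96) = (1.4112, 0.9008)

(1.4112, 0.9008)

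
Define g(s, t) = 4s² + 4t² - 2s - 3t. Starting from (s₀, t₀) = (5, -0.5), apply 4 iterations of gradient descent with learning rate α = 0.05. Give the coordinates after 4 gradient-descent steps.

∇g = (8s - 2, 8t - 3)
(s₁, t₁) = (5, -0.5) − 0.05·(38, -7) = (3.1, -0.15)
(s₂, t₂) = (3.1, -0.15) − 0.05·(22.8, -4.2) = (1.96, 0.06)
(s₃, t₃) = (1.96, 0.06) − 0.05·(13.68, -2.52) = (1.276, 0.186)
(s₄, t₄) = (1.276, 0.186) − 0.05·(8.208, -1.512) = (0.8656, 0.2616)

(0.8656, 0.2616)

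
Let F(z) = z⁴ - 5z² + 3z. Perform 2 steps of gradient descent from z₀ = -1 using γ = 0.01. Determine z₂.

F′(z) = 4z³ - 10z + 3
Step 1: F′(-1) = 9; z₁ = -1 − 0.01·9 = -1.09
Step 2: F′(-1.09) = 8.719884; z₂ = -1.09 − 0.01·8.719884 = -1.17719884

-1.17719884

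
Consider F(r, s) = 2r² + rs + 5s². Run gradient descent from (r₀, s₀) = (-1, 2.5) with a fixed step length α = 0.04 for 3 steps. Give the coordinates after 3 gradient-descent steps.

(-0.753472, 0.611008)

∇F = (4r + s, r + 10s)
(r₁, s₁) = (-1, 2.5) − 0.04·(-1.5, 24) = (-0.94, 1.54)
(r₂, s₂) = (-0.94, 1.54) − 0.04·(-2.22, 14.46) = (-0.8512, 0.9616)
(r₃, s₃) = (-0.8512, 0.9616) − 0.04·(-2.4432, 8.7648) = (-0.753472, 0.611008)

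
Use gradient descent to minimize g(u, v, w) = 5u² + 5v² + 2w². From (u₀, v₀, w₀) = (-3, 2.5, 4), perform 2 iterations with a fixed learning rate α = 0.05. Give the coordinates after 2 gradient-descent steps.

∇g = (10u, 10v, 4w)
Step 1: at (-3, 2.5, 4), ∇g = (-30, 25, 16) → (-3, 2.5, 4) − 0.05·(-30, 25, 16) = (-1.5, 1.25, 3.2)
Step 2: at (-1.5, 1.25, 3.2), ∇g = (-15, 12.5, 12.8) → (-1.5, 1.25, 3.2) − 0.05·(-15, 12.5, 12.8) = (-0.75, 0.625, 2.56)

(-0.75, 0.625, 2.56)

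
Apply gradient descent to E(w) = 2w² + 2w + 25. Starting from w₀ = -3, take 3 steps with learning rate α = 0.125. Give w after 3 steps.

E′(w) = 4w + 2
Step 1: E′(-3) = -10; w₁ = -3 − 0.125·(-10) = -1.75
Step 2: E′(-1.75) = -5; w₂ = -1.75 − 0.125·(-5) = -1.125
Step 3: E′(-1.125) = -2.5; w₃ = -1.125 − 0.125·(-2.5) = -0.8125

-0.8125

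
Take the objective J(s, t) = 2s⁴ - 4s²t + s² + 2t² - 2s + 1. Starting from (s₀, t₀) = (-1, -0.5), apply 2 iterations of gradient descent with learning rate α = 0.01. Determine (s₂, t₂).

(-0.72621568, -0.394176)

∇J = (8s³ - 8st + 2s - 2, -4s² + 4t)
(s₁, t₁) = (-1, -0.5) − 0.01·(-16, -6) = (-0.84, -0.44)
(s₂, t₂) = (-0.84, -0.44) − 0.01·(-11.378432, -4.5824) = (-0.72621568, -0.394176)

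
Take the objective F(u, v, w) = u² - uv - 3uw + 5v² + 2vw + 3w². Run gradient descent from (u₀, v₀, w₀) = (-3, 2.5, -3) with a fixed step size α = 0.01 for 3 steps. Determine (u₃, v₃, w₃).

∇F = (2u - v - 3w, -u + 10v + 2w, -3u + 2v + 6w)
Step 1: at (-3, 2.5, -3), ∇F = (0.5, 22, -4) → (-3, 2.5, -3) − 0.01·(0.5, 22, -4) = (-3.005, 2.28, -2.96)
Step 2: at (-3.005, 2.28, -2.96), ∇F = (0.59, 19.885, -4.185) → (-3.005, 2.28, -2.96) − 0.01·(0.59, 19.885, -4.185) = (-3.0109, 2.08115, -2.91815)
Step 3: at (-3.0109, 2.08115, -2.91815), ∇F = (0.6515, 17.9861, -4.3139) → (-3.0109, 2.08115, -2.91815) − 0.01·(0.6515, 17.9861, -4.3139) = (-3.017415, 1.901289, -2.875011)

(-3.017415, 1.901289, -2.875011)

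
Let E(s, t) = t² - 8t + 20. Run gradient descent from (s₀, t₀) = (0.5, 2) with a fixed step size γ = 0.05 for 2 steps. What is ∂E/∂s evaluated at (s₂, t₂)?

∇E = (0, 2t - 8)
(s₁, t₁) = (0.5, 2) − 0.05·(0, -4) = (0.5, 2.2)
(s₂, t₂) = (0.5, 2.2) − 0.05·(0, -3.6) = (0.5, 2.38)
∂E/∂s at (0.5, 2.38) = 0

0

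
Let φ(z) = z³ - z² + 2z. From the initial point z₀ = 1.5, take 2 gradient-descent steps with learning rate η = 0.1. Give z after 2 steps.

0.6533125

φ′(z) = 3z² - 2z + 2
Step 1: φ′(1.5) = 5.75; z₁ = 1.5 − 0.1·5.75 = 0.925
Step 2: φ′(0.925) = 2.716875; z₂ = 0.925 − 0.1·2.716875 = 0.6533125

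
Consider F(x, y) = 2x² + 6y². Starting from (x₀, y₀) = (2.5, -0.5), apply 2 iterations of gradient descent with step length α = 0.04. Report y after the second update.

-0.1352

∇F = (4x, 12y)
Step 1: at (2.5, -0.5), ∇F = (10, -6) → (2.5, -0.5) − 0.04·(10, -6) = (2.1, -0.26)
Step 2: at (2.1, -0.26), ∇F = (8.4, -3.12) → (2.1, -0.26) − 0.04·(8.4, -3.12) = (1.764, -0.1352)
y = -0.1352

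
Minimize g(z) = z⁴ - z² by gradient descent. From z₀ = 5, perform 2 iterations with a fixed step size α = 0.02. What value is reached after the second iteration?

3.85536

g′(z) = 4z³ - 2z
z₁ = 5 − 0.02·490 = -4.8
z₂ = -4.8 − 0.02·(-432.768) = 3.85536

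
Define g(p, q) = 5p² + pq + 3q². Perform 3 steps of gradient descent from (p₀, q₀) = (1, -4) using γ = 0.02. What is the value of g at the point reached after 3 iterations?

∇g = (10p + q, p + 6q)
Step 1: at (1, -4), ∇g = (6, -23) → (1, -4) − 0.02·(6, -23) = (0.88, -3.54)
Step 2: at (0.88, -3.54), ∇g = (5.26, -20.36) → (0.88, -3.54) − 0.02·(5.26, -20.36) = (0.7748, -3.1328)
Step 3: at (0.7748, -3.1328), ∇g = (4.6152, -18.022) → (0.7748, -3.1328) − 0.02·(4.6152, -18.022) = (0.682496, -2.77236)
g(0.682496, -2.77236) = 23.49481924832

23.49481924832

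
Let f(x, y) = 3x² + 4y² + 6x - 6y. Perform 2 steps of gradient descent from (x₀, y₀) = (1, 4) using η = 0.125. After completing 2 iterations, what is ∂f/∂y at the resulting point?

∇f = (6x + 6, 8y - 6)
Step 1: at (1, 4), ∇f = (12, 26) → (1, 4) − 0.125·(12, 26) = (-0.5, 0.75)
Step 2: at (-0.5, 0.75), ∇f = (3, 0) → (-0.5, 0.75) − 0.125·(3, 0) = (-0.875, 0.75)
∂f/∂y at (-0.875, 0.75) = 0

0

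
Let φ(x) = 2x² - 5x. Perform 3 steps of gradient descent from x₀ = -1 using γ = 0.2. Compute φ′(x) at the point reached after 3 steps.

-0.072

φ′(x) = 4x - 5
Step 1: φ′(-1) = -9; x₁ = -1 − 0.2·(-9) = 0.8
Step 2: φ′(0.8) = -1.8; x₂ = 0.8 − 0.2·(-1.8) = 1.16
Step 3: φ′(1.16) = -0.36; x₃ = 1.16 − 0.2·(-0.36) = 1.232
φ′(x) at (1.232) = -0.072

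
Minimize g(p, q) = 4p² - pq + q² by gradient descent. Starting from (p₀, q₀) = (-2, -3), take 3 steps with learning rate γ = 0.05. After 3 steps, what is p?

-0.699375

∇g = (8p - q, -p + 2q)
Step 1: at (-2, -3), ∇g = (-13, -4) → (-2, -3) − 0.05·(-13, -4) = (-1.35, -2.8)
Step 2: at (-1.35, -2.8), ∇g = (-8, -4.25) → (-1.35, -2.8) − 0.05·(-8, -4.25) = (-0.95, -2.5875)
Step 3: at (-0.95, -2.5875), ∇g = (-5.0125, -4.225) → (-0.95, -2.5875) − 0.05·(-5.0125, -4.225) = (-0.699375, -2.37625)
p = -0.699375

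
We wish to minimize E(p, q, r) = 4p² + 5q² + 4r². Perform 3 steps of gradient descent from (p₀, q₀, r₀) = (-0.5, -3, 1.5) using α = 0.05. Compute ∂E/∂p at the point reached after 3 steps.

∇E = (8p, 10q, 8r)
Step 1: at (-0.5, -3, 1.5), ∇E = (-4, -30, 12) → (-0.5, -3, 1.5) − 0.05·(-4, -30, 12) = (-0.3, -1.5, 0.9)
Step 2: at (-0.3, -1.5, 0.9), ∇E = (-2.4, -15, 7.2) → (-0.3, -1.5, 0.9) − 0.05·(-2.4, -15, 7.2) = (-0.18, -0.75, 0.54)
Step 3: at (-0.18, -0.75, 0.54), ∇E = (-1.44, -7.5, 4.32) → (-0.18, -0.75, 0.54) − 0.05·(-1.44, -7.5, 4.32) = (-0.108, -0.375, 0.324)
∂E/∂p at (-0.108, -0.375, 0.324) = -0.864

-0.864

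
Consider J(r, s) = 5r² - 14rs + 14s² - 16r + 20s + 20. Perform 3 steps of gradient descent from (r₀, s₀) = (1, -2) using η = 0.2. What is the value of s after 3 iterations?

308.672

∇J = (10r - 14s - 16, -14r + 28s + 20)
(r₁, s₁) = (1, -2) − 0.2·(22, -50) = (-3.4, 8)
(r₂, s₂) = (-3.4, 8) − 0.2·(-162, 291.6) = (29, -50.32)
(r₃, s₃) = (29, -50.32) − 0.2·(978.48, -1794.96) = (-166.696, 308.672)
s = 308.672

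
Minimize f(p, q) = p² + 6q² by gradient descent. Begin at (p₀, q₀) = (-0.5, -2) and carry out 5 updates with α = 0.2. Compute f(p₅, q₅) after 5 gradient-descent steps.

694.2126835968

∇f = (2p, 12q)
Step 1: at (-0.5, -2), ∇f = (-1, -24) → (-0.5, -2) − 0.2·(-1, -24) = (-0.3, 2.8)
Step 2: at (-0.3, 2.8), ∇f = (-0.6, 33.6) → (-0.3, 2.8) − 0.2·(-0.6, 33.6) = (-0.18, -3.92)
Step 3: at (-0.18, -3.92), ∇f = (-0.36, -47.04) → (-0.18, -3.92) − 0.2·(-0.36, -47.04) = (-0.108, 5.488)
Step 4: at (-0.108, 5.488), ∇f = (-0.216, 65.856) → (-0.108, 5.488) − 0.2·(-0.216, 65.856) = (-0.0648, -7.6832)
Step 5: at (-0.0648, -7.6832), ∇f = (-0.1296, -92.1984) → (-0.0648, -7.6832) − 0.2·(-0.1296, -92.1984) = (-0.03888, 10.75648)
f(-0.03888, 10.75648) = 694.2126835968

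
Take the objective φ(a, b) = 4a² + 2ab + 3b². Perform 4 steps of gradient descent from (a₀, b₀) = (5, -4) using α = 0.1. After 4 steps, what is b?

∇φ = (8a + 2b, 2a + 6b)
(a₁, b₁) = (5, -4) − 0.1·(32, -14) = (1.8, -2.6)
(a₂, b₂) = (1.8, -2.6) − 0.1·(9.2, -12) = (0.88, -1.4)
(a₃, b₃) = (0.88, -1.4) − 0.1·(4.24, -6.64) = (0.456, -0.736)
(a₄, b₄) = (0.456, -0.736) − 0.1·(2.176, -3.504) = (0.2384, -0.3856)
b = -0.3856

-0.3856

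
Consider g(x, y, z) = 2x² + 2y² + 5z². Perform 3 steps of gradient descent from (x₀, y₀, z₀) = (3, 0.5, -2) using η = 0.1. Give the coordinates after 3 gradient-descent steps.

(0.648, 0.108, 0)

∇g = (4x, 4y, 10z)
Step 1: at (3, 0.5, -2), ∇g = (12, 2, -20) → (3, 0.5, -2) − 0.1·(12, 2, -20) = (1.8, 0.3, 0)
Step 2: at (1.8, 0.3, 0), ∇g = (7.2, 1.2, 0) → (1.8, 0.3, 0) − 0.1·(7.2, 1.2, 0) = (1.08, 0.18, 0)
Step 3: at (1.08, 0.18, 0), ∇g = (4.32, 0.72, 0) → (1.08, 0.18, 0) − 0.1·(4.32, 0.72, 0) = (0.648, 0.108, 0)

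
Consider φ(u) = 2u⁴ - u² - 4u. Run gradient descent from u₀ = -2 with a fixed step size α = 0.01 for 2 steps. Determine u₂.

-1.14596352

φ′(u) = 8u³ - 2u - 4
u₁ = -2 − 0.01·(-64) = -1.36
u₂ = -1.36 − 0.01·(-21.403648) = -1.14596352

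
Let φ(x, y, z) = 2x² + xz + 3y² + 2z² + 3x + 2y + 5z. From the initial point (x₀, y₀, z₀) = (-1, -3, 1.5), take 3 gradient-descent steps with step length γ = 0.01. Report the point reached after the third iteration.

∇φ = (4x + z + 3, 6y + 2, x + 4z + 5)
(x₁, y₁, z₁) = (-1, -3, 1.5) − 0.01·(0.5, -16, 10) = (-1.005, -2.84, 1.4)
(x₂, y₂, z₂) = (-1.005, -2.84, 1.4) − 0.01·(0.38, -15.04, 9.595) = (-1.0088, -2.6896, 1.30405)
(x₃, y₃, z₃) = (-1.0088, -2.6896, 1.30405) − 0.01·(0.26885, -14.1376, 9.2074) = (-1.0114885, -2.548224, 1.211976)

(-1.0114885, -2.548224, 1.211976)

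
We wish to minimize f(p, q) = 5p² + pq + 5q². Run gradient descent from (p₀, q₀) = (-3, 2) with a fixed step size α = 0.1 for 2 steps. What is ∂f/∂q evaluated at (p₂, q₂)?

0.17

∇f = (10p + q, p + 10q)
(p₁, q₁) = (-3, 2) − 0.1·(-28, 17) = (-0.2, 0.3)
(p₂, q₂) = (-0.2, 0.3) − 0.1·(-1.7, 2.8) = (-0.03, 0.02)
∂f/∂q at (-0.03, 0.02) = 0.17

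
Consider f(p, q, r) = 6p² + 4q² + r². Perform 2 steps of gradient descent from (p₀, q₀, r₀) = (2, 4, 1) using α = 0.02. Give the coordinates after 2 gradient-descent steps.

∇f = (12p, 8q, 2r)
(p₁, q₁, r₁) = (2, 4, 1) − 0.02·(24, 32, 2) = (1.52, 3.36, 0.96)
(p₂, q₂, r₂) = (1.52, 3.36, 0.96) − 0.02·(18.24, 26.88, 1.92) = (1.1552, 2.8224, 0.9216)

(1.1552, 2.8224, 0.9216)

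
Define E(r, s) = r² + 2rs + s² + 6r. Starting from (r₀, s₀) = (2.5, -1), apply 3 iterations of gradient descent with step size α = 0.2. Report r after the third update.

-0.788

∇E = (2r + 2s + 6, 2r + 2s)
Step 1: at (2.5, -1), ∇E = (9, 3) → (2.5, -1) − 0.2·(9, 3) = (0.7, -1.6)
Step 2: at (0.7, -1.6), ∇E = (4.2, -1.8) → (0.7, -1.6) − 0.2·(4.2, -1.8) = (-0.14, -1.24)
Step 3: at (-0.14, -1.24), ∇E = (3.24, -2.76) → (-0.14, -1.24) − 0.2·(3.24, -2.76) = (-0.788, -0.688)
r = -0.788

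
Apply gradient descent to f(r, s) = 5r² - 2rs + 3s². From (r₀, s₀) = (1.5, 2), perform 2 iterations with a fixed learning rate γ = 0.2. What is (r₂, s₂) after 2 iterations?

∇f = (10r - 2s, -2r + 6s)
Step 1: at (1.5, 2), ∇f = (11, 9) → (1.5, 2) − 0.2·(11, 9) = (-0.7, 0.2)
Step 2: at (-0.7, 0.2), ∇f = (-7.4, 2.6) → (-0.7, 0.2) − 0.2·(-7.4, 2.6) = (0.78, -0.32)

(0.78, -0.32)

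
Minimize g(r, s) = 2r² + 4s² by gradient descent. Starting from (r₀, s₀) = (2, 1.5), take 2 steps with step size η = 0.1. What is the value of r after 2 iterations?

∇g = (4r, 8s)
(r₁, s₁) = (2, 1.5) − 0.1·(8, 12) = (1.2, 0.3)
(r₂, s₂) = (1.2, 0.3) − 0.1·(4.8, 2.4) = (0.72, 0.06)
r = 0.72

0.72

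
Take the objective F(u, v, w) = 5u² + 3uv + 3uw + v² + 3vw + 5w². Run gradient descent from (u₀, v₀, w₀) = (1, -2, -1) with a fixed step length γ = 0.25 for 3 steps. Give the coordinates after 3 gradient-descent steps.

(7.546875, 2.5625, 8.390625)

∇F = (10u + 3v + 3w, 3u + 2v + 3w, 3u + 3v + 10w)
(u₁, v₁, w₁) = (1, -2, -1) − 0.25·(1, -4, -13) = (0.75, -1, 2.25)
(u₂, v₂, w₂) = (0.75, -1, 2.25) − 0.25·(11.25, 7, 21.75) = (-2.0625, -2.75, -3.1875)
(u₃, v₃, w₃) = (-2.0625, -2.75, -3.1875) − 0.25·(-38.4375, -21.25, -46.3125) = (7.546875, 2.5625, 8.390625)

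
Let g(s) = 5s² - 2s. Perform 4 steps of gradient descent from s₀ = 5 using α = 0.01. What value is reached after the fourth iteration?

3.34928

g′(s) = 10s - 2
Step 1: g′(5) = 48; s₁ = 5 − 0.01·48 = 4.52
Step 2: g′(4.52) = 43.2; s₂ = 4.52 − 0.01·43.2 = 4.088
Step 3: g′(4.088) = 38.88; s₃ = 4.088 − 0.01·38.88 = 3.6992
Step 4: g′(3.6992) = 34.992; s₄ = 3.6992 − 0.01·34.992 = 3.34928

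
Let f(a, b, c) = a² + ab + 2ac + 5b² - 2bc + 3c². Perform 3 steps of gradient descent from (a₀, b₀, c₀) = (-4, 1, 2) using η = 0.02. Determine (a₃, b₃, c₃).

∇f = (2a + b + 2c, a + 10b - 2c, 2a - 2b + 6c)
(a₁, b₁, c₁) = (-4, 1, 2) − 0.02·(-3, 2, 2) = (-3.94, 0.96, 1.96)
(a₂, b₂, c₂) = (-3.94, 0.96, 1.96) − 0.02·(-3, 1.74, 1.96) = (-3.88, 0.9252, 1.9208)
(a₃, b₃, c₃) = (-3.88, 0.9252, 1.9208) − 0.02·(-2.9932, 1.5304, 1.9144) = (-3.820136, 0.894592, 1.882512)

(-3.820136, 0.894592, 1.882512)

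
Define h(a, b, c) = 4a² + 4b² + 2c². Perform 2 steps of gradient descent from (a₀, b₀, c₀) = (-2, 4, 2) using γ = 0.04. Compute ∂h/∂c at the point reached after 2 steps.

∇h = (8a, 8b, 4c)
Step 1: at (-2, 4, 2), ∇h = (-16, 32, 8) → (-2, 4, 2) − 0.04·(-16, 32, 8) = (-1.36, 2.72, 1.68)
Step 2: at (-1.36, 2.72, 1.68), ∇h = (-10.88, 21.76, 6.72) → (-1.36, 2.72, 1.68) − 0.04·(-10.88, 21.76, 6.72) = (-0.9248, 1.8496, 1.4112)
∂h/∂c at (-0.9248, 1.8496, 1.4112) = 5.6448

5.6448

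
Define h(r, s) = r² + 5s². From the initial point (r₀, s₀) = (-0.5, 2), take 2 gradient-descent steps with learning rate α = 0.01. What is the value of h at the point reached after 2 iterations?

∇h = (2r, 10s)
Step 1: at (-0.5, 2), ∇h = (-1, 20) → (-0.5, 2) − 0.01·(-1, 20) = (-0.49, 1.8)
Step 2: at (-0.49, 1.8), ∇h = (-0.98, 18) → (-0.49, 1.8) − 0.01·(-0.98, 18) = (-0.4802, 1.62)
h(-0.4802, 1.62) = 13.35259204

13.35259204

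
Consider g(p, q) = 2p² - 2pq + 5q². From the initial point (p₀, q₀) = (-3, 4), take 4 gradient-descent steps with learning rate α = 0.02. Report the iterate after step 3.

∇g = (4p - 2q, -2p + 10q)
Step 1: at (-3, 4), ∇g = (-20, 46) → (-3, 4) − 0.02·(-20, 46) = (-2.6, 3.08)
Step 2: at (-2.6, 3.08), ∇g = (-16.56, 36) → (-2.6, 3.08) − 0.02·(-16.56, 36) = (-2.2688, 2.36)
Step 3: at (-2.2688, 2.36), ∇g = (-13.7952, 28.1376) → (-2.2688, 2.36) − 0.02·(-13.7952, 28.1376) = (-1.992896, 1.797248)

(-1.992896, 1.797248)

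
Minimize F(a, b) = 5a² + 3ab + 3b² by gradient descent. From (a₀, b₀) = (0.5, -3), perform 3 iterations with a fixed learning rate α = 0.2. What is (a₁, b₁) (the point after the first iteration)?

(1.3, 0.3)

∇F = (10a + 3b, 3a + 6b)
Step 1: at (0.5, -3), ∇F = (-4, -16.5) → (0.5, -3) − 0.2·(-4, -16.5) = (1.3, 0.3)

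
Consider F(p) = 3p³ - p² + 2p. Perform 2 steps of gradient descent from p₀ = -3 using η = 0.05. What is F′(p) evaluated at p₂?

F′(p) = 9p² - 2p + 2
Step 1: F′(-3) = 89; p₁ = -3 − 0.05·89 = -7.45
Step 2: F′(-7.45) = 516.4225; p₂ = -7.45 − 0.05·516.4225 = -33.271125
F′(p) at (-33.271125) = 10031.252078890625

10031.252078890625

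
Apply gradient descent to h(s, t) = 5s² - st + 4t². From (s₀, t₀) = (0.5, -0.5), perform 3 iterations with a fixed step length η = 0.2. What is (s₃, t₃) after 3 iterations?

(-0.752, 0.352)

∇h = (10s - t, -s + 8t)
Step 1: at (0.5, -0.5), ∇h = (5.5, -4.5) → (0.5, -0.5) − 0.2·(5.5, -4.5) = (-0.6, 0.4)
Step 2: at (-0.6, 0.4), ∇h = (-6.4, 3.8) → (-0.6, 0.4) − 0.2·(-6.4, 3.8) = (0.68, -0.36)
Step 3: at (0.68, -0.36), ∇h = (7.16, -3.56) → (0.68, -0.36) − 0.2·(7.16, -3.56) = (-0.752, 0.352)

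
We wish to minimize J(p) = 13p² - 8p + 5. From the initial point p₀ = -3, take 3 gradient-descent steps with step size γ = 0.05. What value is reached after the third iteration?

J′(p) = 26p - 8
p₁ = -3 − 0.05·(-86) = 1.3
p₂ = 1.3 − 0.05·25.8 = 0.01
p₃ = 0.01 − 0.05·(-7.74) = 0.397

0.397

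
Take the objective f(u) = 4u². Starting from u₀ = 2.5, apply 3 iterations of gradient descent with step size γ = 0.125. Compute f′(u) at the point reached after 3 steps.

f′(u) = 8u
Step 1: f′(2.5) = 20; u₁ = 2.5 − 0.125·20 = 0
Step 2: f′(0) = 0; u₂ = 0 − 0.125·0 = 0
Step 3: f′(0) = 0; u₃ = 0 − 0.125·0 = 0
f′(u) at (0) = 0

0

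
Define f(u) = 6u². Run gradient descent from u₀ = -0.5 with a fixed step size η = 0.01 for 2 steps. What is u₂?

f′(u) = 12u
u₁ = -0.5 − 0.01·(-6) = -0.44
u₂ = -0.44 − 0.01·(-5.28) = -0.3872

-0.3872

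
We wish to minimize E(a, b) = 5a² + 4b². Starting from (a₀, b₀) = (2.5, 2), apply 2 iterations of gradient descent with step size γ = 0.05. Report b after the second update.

∇E = (10a, 8b)
(a₁, b₁) = (2.5, 2) − 0.05·(25, 16) = (1.25, 1.2)
(a₂, b₂) = (1.25, 1.2) − 0.05·(12.5, 9.6) = (0.625, 0.72)
b = 0.72

0.72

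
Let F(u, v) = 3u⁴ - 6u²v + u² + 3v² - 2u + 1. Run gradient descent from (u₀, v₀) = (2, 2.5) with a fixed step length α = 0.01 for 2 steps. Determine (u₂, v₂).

∇F = (12u³ - 12uv + 2u - 2, -6u² + 6v)
Step 1: at (2, 2.5), ∇F = (38, -9) → (2, 2.5) − 0.01·(38, -9) = (1.62, 2.59)
Step 2: at (1.62, 2.59), ∇F = (1.908736, -0.2064) → (1.62, 2.59) − 0.01·(1.908736, -0.2064) = (1.60091264, 2.592064)

(1.60091264, 2.592064)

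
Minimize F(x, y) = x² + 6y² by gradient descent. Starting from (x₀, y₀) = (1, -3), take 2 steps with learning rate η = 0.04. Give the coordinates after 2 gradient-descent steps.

(0.8464, -0.8112)

∇F = (2x, 12y)
Step 1: at (1, -3), ∇F = (2, -36) → (1, -3) − 0.04·(2, -36) = (0.92, -1.56)
Step 2: at (0.92, -1.56), ∇F = (1.84, -18.72) → (0.92, -1.56) − 0.04·(1.84, -18.72) = (0.8464, -0.8112)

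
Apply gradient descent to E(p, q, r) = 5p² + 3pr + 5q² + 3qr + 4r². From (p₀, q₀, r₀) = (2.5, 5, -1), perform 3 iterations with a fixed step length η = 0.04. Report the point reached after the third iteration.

(0.894144, 1.434144, -1.50416)

∇E = (10p + 3r, 10q + 3r, 3p + 3q + 8r)
(p₁, q₁, r₁) = (2.5, 5, -1) − 0.04·(22, 47, 14.5) = (1.62, 3.12, -1.58)
(p₂, q₂, r₂) = (1.62, 3.12, -1.58) − 0.04·(11.46, 26.46, 1.58) = (1.1616, 2.0616, -1.6432)
(p₃, q₃, r₃) = (1.1616, 2.0616, -1.6432) − 0.04·(6.6864, 15.6864, -3.476) = (0.894144, 1.434144, -1.50416)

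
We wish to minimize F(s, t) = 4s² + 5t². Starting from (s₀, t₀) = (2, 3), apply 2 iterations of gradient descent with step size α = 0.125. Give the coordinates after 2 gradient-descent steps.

(0, 0.1875)

∇F = (8s, 10t)
(s₁, t₁) = (2, 3) − 0.125·(16, 30) = (0, -0.75)
(s₂, t₂) = (0, -0.75) − 0.125·(0, -7.5) = (0, 0.1875)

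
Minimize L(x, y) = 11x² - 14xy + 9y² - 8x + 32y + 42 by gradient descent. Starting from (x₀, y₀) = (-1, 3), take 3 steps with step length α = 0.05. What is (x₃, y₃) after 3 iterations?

∇L = (22x - 14y - 8, -14x + 18y + 32)
Step 1: at (-1, 3), ∇L = (-72, 100) → (-1, 3) − 0.05·(-72, 100) = (2.6, -2)
Step 2: at (2.6, -2), ∇L = (77.2, -40.4) → (2.6, -2) − 0.05·(77.2, -40.4) = (-1.26, 0.02)
Step 3: at (-1.26, 0.02), ∇L = (-36, 50) → (-1.26, 0.02) − 0.05·(-36, 50) = (0.54, -2.48)

(0.54, -2.48)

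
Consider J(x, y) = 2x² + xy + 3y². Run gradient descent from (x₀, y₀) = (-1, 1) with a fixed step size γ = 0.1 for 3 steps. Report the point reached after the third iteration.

(-0.309, 0.155)

∇J = (4x + y, x + 6y)
Step 1: at (-1, 1), ∇J = (-3, 5) → (-1, 1) − 0.1·(-3, 5) = (-0.7, 0.5)
Step 2: at (-0.7, 0.5), ∇J = (-2.3, 2.3) → (-0.7, 0.5) − 0.1·(-2.3, 2.3) = (-0.47, 0.27)
Step 3: at (-0.47, 0.27), ∇J = (-1.61, 1.15) → (-0.47, 0.27) − 0.1·(-1.61, 1.15) = (-0.309, 0.155)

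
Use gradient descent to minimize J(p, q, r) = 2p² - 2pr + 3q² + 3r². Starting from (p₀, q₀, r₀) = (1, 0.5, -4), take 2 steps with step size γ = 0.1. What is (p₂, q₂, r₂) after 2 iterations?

(-0.4, 0.08, -0.6)

∇J = (4p - 2r, 6q, -2p + 6r)
Step 1: at (1, 0.5, -4), ∇J = (12, 3, -26) → (1, 0.5, -4) − 0.1·(12, 3, -26) = (-0.2, 0.2, -1.4)
Step 2: at (-0.2, 0.2, -1.4), ∇J = (2, 1.2, -8) → (-0.2, 0.2, -1.4) − 0.1·(2, 1.2, -8) = (-0.4, 0.08, -0.6)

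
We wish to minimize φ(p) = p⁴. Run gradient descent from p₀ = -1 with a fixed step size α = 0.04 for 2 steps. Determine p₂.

-0.74516736

φ′(p) = 4p³
p₁ = -1 − 0.04·(-4) = -0.84
p₂ = -0.84 − 0.04·(-2.370816) = -0.74516736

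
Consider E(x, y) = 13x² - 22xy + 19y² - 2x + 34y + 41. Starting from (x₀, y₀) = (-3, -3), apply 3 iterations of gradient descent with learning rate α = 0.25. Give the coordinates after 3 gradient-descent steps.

(-57.25, 79.25)

∇E = (26x - 22y - 2, -22x + 38y + 34)
(x₁, y₁) = (-3, -3) − 0.25·(-14, -14) = (0.5, 0.5)
(x₂, y₂) = (0.5, 0.5) − 0.25·(0, 42) = (0.5, -10)
(x₃, y₃) = (0.5, -10) − 0.25·(231, -357) = (-57.25, 79.25)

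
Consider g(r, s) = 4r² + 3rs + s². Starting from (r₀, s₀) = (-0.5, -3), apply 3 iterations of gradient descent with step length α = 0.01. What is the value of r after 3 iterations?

∇g = (8r + 3s, 3r + 2s)
Step 1: at (-0.5, -3), ∇g = (-13, -7.5) → (-0.5, -3) − 0.01·(-13, -7.5) = (-0.37, -2.925)
Step 2: at (-0.37, -2.925), ∇g = (-11.735, -6.96) → (-0.37, -2.925) − 0.01·(-11.735, -6.96) = (-0.25265, -2.8554)
Step 3: at (-0.25265, -2.8554), ∇g = (-10.5874, -6.46875) → (-0.25265, -2.8554) − 0.01·(-10.5874, -6.46875) = (-0.146776, -2.7907125)
r = -0.146776

-0.146776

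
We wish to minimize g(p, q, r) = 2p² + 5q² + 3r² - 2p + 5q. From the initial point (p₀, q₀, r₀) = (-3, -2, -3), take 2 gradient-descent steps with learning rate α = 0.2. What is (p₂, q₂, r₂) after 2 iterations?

(0.36, -2, -0.12)

∇g = (4p - 2, 10q + 5, 6r)
Step 1: at (-3, -2, -3), ∇g = (-14, -15, -18) → (-3, -2, -3) − 0.2·(-14, -15, -18) = (-0.2, 1, 0.6)
Step 2: at (-0.2, 1, 0.6), ∇g = (-2.8, 15, 3.6) → (-0.2, 1, 0.6) − 0.2·(-2.8, 15, 3.6) = (0.36, -2, -0.12)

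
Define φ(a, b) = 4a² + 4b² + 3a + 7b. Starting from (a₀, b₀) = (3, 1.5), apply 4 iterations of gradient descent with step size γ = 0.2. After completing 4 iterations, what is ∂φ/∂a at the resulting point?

∇φ = (8a + 3, 8b + 7)
(a₁, b₁) = (3, 1.5) − 0.2·(27, 19) = (-2.4, -2.3)
(a₂, b₂) = (-2.4, -2.3) − 0.2·(-16.2, -11.4) = (0.84, -0.02)
(a₃, b₃) = (0.84, -0.02) − 0.2·(9.72, 6.84) = (-1.104, -1.388)
(a₄, b₄) = (-1.104, -1.388) − 0.2·(-5.832, -4.104) = (0.0624, -0.5672)
∂φ/∂a at (0.0624, -0.5672) = 3.4992

3.4992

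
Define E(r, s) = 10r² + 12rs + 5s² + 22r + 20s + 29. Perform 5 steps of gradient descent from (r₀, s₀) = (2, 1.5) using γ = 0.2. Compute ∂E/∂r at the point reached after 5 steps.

∇E = (20r + 12s + 22, 12r + 10s + 20)
Step 1: at (2, 1.5), ∇E = (80, 59) → (2, 1.5) − 0.2·(80, 59) = (-14, -10.3)
Step 2: at (-14, -10.3), ∇E = (-381.6, -251) → (-14, -10.3) − 0.2·(-381.6, -251) = (62.32, 39.9)
Step 3: at (62.32, 39.9), ∇E = (1747.2, 1166.84) → (62.32, 39.9) − 0.2·(1747.2, 1166.84) = (-287.12, -193.468)
Step 4: at (-287.12, -193.468), ∇E = (-8042.016, -5360.12) → (-287.12, -193.468) − 0.2·(-8042.016, -5360.12) = (1321.2832, 878.556)
Step 5: at (1321.2832, 878.556), ∇E = (36990.336, 24660.9584) → (1321.2832, 878.556) − 0.2·(36990.336, 24660.9584) = (-6076.784, -4053.63568)
∂E/∂r at (-6076.784, -4053.63568) = -170157.30816

-170157.30816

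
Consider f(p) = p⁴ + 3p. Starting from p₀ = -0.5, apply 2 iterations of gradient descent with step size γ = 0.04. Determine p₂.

f′(p) = 4p³ + 3
p₁ = -0.5 − 0.04·2.5 = -0.6
p₂ = -0.6 − 0.04·2.136 = -0.68544

-0.68544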